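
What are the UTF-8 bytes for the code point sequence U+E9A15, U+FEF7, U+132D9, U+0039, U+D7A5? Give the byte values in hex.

F3 A9 A8 95 EF BB B7 F0 93 8B 99 39 ED 9E A5

U+E9A15: 4-byte form → F3 A9 A8 95.
U+FEF7: 3-byte form → EF BB B7.
U+132D9: 4-byte form → F0 93 8B 99.
U+0039: 1-byte form → 39.
U+D7A5: 3-byte form → ED 9E A5.
Concatenated (15 bytes): F3 A9 A8 95 EF BB B7 F0 93 8B 99 39 ED 9E A5.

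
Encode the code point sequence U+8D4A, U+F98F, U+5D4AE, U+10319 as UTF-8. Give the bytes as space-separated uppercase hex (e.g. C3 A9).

U+8D4A: 3-byte form → E8 B5 8A.
U+F98F: 3-byte form → EF A6 8F.
U+5D4AE: 4-byte form → F1 9D 92 AE.
U+10319: 4-byte form → F0 90 8C 99.
Concatenated (14 bytes): E8 B5 8A EF A6 8F F1 9D 92 AE F0 90 8C 99.

E8 B5 8A EF A6 8F F1 9D 92 AE F0 90 8C 99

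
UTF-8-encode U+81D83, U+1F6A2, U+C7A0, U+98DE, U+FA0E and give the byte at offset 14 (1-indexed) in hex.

1-indexed offset 14 is 0-indexed offset 13.
U+81D83 → 4-byte form F2 81 B6 83 at offsets 0–3.
U+1F6A2 → 4-byte form F0 9F 9A A2 at offsets 4–7.
U+C7A0 → 3-byte form EC 9E A0 at offsets 8–10.
U+98DE → 3-byte form E9 A3 9E at offsets 11–13.
Offset 13 falls in char 4's range; it's byte 3 of E9 A3 9E = 0x9E.

0x9E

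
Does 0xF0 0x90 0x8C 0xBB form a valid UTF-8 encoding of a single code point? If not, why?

valid

Leading byte 0xF0 = 11110000 → 4-byte form.
Continuation bytes 0x90=10010000, 0x8C=10001100, 0xBB=10111011 all match 10xxxxxx.
Decoded value 0x1033B is ≥ 0x10000 (shortest form) and not a surrogate.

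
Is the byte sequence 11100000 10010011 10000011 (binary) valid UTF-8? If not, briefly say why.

Leading byte 0xE0 = 11100000 → 3-byte form.
Continuation bytes all match 10xxxxxx. Payload decodes to 0x4C3.
But 0x4C3 < 0x800, the minimum for a 3-byte sequence — this is an overlong encoding.

invalid (overlong encoding)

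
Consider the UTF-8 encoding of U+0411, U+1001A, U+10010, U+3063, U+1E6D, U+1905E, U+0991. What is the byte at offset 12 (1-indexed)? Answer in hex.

1-indexed offset 12 is 0-indexed offset 11.
U+0411 → 2-byte form D0 91 at offsets 0–1.
U+1001A → 4-byte form F0 90 80 9A at offsets 2–5.
U+10010 → 4-byte form F0 90 80 90 at offsets 6–9.
U+3063 → 3-byte form E3 81 A3 at offsets 10–12.
Offset 11 falls in char 4's range; it's byte 2 of E3 81 A3 = 0x81.

0x81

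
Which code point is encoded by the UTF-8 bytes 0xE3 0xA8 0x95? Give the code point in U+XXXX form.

U+3A15

Leading byte 0xE3 = 11100011 matches 1110xxxx → 3-byte sequence.
Byte 1: 0xE3 = 11100011, payload 0011 (4 bits).
Byte 2: 0xA8 = 10101000 (10xxxxxx ✓), payload 101000.
Byte 3: 0x95 = 10010101 (10xxxxxx ✓), payload 010101.
Concatenate: 0011101000010101 = 0x3A15 (16 bits → U+3A15).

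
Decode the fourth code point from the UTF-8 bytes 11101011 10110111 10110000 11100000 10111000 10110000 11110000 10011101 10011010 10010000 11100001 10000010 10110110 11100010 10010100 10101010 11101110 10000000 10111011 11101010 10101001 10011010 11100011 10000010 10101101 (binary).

Offset 0: leading byte 0xEB = 11101011 → 3-byte char #1 = EB B7 B0.
Offset 3: leading byte 0xE0 = 11100000 → 3-byte char #2 = E0 B8 B0.
Offset 6: leading byte 0xF0 = 11110000 → 4-byte char #3 = F0 9D 9A 90.
Offset 10: leading byte 0xE1 = 11100001 → 3-byte char #4 = E1 82 B6.
Leading byte 0xE1 = 11100001 matches 1110xxxx → 3-byte sequence.
Byte 1: 0xE1 = 11100001, payload 0001 (4 bits).
Byte 2: 0x82 = 10000010 (10xxxxxx ✓), payload 000010.
Byte 3: 0xB6 = 10110110 (10xxxxxx ✓), payload 110110.
Concatenate: 0001000010110110 = 0x10B6 (16 bits → U+10B6).

U+10B6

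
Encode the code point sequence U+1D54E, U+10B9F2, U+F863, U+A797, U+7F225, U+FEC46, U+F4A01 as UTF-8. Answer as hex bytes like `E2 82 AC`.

U+1D54E: 4-byte form → F0 9D 95 8E.
U+10B9F2: 4-byte form → F4 8B A7 B2.
U+F863: 3-byte form → EF A1 A3.
U+A797: 3-byte form → EA 9E 97.
U+7F225: 4-byte form → F1 BF 88 A5.
U+FEC46: 4-byte form → F3 BE B1 86.
U+F4A01: 4-byte form → F3 B4 A8 81.
Concatenated (26 bytes): F0 9D 95 8E F4 8B A7 B2 EF A1 A3 EA 9E 97 F1 BF 88 A5 F3 BE B1 86 F3 B4 A8 81.

F0 9D 95 8E F4 8B A7 B2 EF A1 A3 EA 9E 97 F1 BF 88 A5 F3 BE B1 86 F3 B4 A8 81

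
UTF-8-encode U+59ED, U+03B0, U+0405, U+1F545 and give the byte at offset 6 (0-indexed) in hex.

0x85

U+59ED → 3-byte form E5 A7 AD at offsets 0–2.
U+03B0 → 2-byte form CE B0 at offsets 3–4.
U+0405 → 2-byte form D0 85 at offsets 5–6.
Offset 6 falls in char 3's range; it's byte 2 of D0 85 = 0x85.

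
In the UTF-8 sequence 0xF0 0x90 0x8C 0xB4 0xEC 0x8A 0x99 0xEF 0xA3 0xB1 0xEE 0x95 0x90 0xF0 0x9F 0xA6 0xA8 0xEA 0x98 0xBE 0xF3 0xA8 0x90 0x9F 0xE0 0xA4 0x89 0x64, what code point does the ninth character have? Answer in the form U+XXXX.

U+0064

Offset 0: leading byte 0xF0 = 11110000 → 4-byte char #1 = F0 90 8C B4.
Offset 4: leading byte 0xEC = 11101100 → 3-byte char #2 = EC 8A 99.
Offset 7: leading byte 0xEF = 11101111 → 3-byte char #3 = EF A3 B1.
Offset 10: leading byte 0xEE = 11101110 → 3-byte char #4 = EE 95 90.
Offset 13: leading byte 0xF0 = 11110000 → 4-byte char #5 = F0 9F A6 A8.
Offset 17: leading byte 0xEA = 11101010 → 3-byte char #6 = EA 98 BE.
Offset 20: leading byte 0xF3 = 11110011 → 4-byte char #7 = F3 A8 90 9F.
Offset 24: leading byte 0xE0 = 11100000 → 3-byte char #8 = E0 A4 89.
Offset 27: leading byte 0x64 = 01100100 → 1-byte char #9 = 64.
Leading byte 0x64 = 01100100 matches 0xxxxxxx → 1-byte sequence.
Byte 1: 0x64 = 01100100, payload 1100100 (7 bits).
Concatenate: 1100100 = 0x64 (7 bits → U+0064).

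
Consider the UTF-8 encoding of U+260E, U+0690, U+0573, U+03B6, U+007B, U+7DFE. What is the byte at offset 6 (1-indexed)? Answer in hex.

1-indexed offset 6 is 0-indexed offset 5.
U+260E → 3-byte form E2 98 8E at offsets 0–2.
U+0690 → 2-byte form DA 90 at offsets 3–4.
U+0573 → 2-byte form D5 B3 at offsets 5–6.
Offset 5 falls in char 3's range; it's byte 1 of D5 B3 = 0xD5.

0xD5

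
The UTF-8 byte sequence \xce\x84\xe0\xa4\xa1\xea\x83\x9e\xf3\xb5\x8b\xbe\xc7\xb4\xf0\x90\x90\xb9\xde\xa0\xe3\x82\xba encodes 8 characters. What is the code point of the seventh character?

U+07A0

Offset 0: leading byte 0xCE = 11001110 → 2-byte char #1 = CE 84.
Offset 2: leading byte 0xE0 = 11100000 → 3-byte char #2 = E0 A4 A1.
Offset 5: leading byte 0xEA = 11101010 → 3-byte char #3 = EA 83 9E.
Offset 8: leading byte 0xF3 = 11110011 → 4-byte char #4 = F3 B5 8B BE.
Offset 12: leading byte 0xC7 = 11000111 → 2-byte char #5 = C7 B4.
Offset 14: leading byte 0xF0 = 11110000 → 4-byte char #6 = F0 90 90 B9.
Offset 18: leading byte 0xDE = 11011110 → 2-byte char #7 = DE A0.
Leading byte 0xDE = 11011110 matches 110xxxxx → 2-byte sequence.
Byte 1: 0xDE = 11011110, payload 11110 (5 bits).
Byte 2: 0xA0 = 10100000 (10xxxxxx ✓), payload 100000.
Concatenate: 11110100000 = 0x7A0 (11 bits → U+07A0).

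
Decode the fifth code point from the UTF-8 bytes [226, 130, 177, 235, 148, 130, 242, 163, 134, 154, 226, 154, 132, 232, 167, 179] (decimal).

U+89F3

Offset 0: leading byte 0xE2 = 11100010 → 3-byte char #1 = E2 82 B1.
Offset 3: leading byte 0xEB = 11101011 → 3-byte char #2 = EB 94 82.
Offset 6: leading byte 0xF2 = 11110010 → 4-byte char #3 = F2 A3 86 9A.
Offset 10: leading byte 0xE2 = 11100010 → 3-byte char #4 = E2 9A 84.
Offset 13: leading byte 0xE8 = 11101000 → 3-byte char #5 = E8 A7 B3.
Leading byte 0xE8 = 11101000 matches 1110xxxx → 3-byte sequence.
Byte 1: 0xE8 = 11101000, payload 1000 (4 bits).
Byte 2: 0xA7 = 10100111 (10xxxxxx ✓), payload 100111.
Byte 3: 0xB3 = 10110011 (10xxxxxx ✓), payload 110011.
Concatenate: 1000100111110011 = 0x89F3 (16 bits → U+89F3).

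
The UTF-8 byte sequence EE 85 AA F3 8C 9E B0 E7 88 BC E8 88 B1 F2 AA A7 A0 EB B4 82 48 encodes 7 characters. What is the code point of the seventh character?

Offset 0: leading byte 0xEE = 11101110 → 3-byte char #1 = EE 85 AA.
Offset 3: leading byte 0xF3 = 11110011 → 4-byte char #2 = F3 8C 9E B0.
Offset 7: leading byte 0xE7 = 11100111 → 3-byte char #3 = E7 88 BC.
Offset 10: leading byte 0xE8 = 11101000 → 3-byte char #4 = E8 88 B1.
Offset 13: leading byte 0xF2 = 11110010 → 4-byte char #5 = F2 AA A7 A0.
Offset 17: leading byte 0xEB = 11101011 → 3-byte char #6 = EB B4 82.
Offset 20: leading byte 0x48 = 01001000 → 1-byte char #7 = 48.
Leading byte 0x48 = 01001000 matches 0xxxxxxx → 1-byte sequence.
Byte 1: 0x48 = 01001000, payload 1001000 (7 bits).
Concatenate: 1001000 = 0x48 (7 bits → U+0048).

U+0048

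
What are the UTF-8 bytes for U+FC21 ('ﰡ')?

EF B0 A1

U+FC21 = 0xFC21 = 64545 decimal. In range U+0800–U+FFFF → 3-byte form: 1110xxxx 10xxxxxx 10xxxxxx.
Binary (16 bits): 1111110000100001.
Split 4+6+6: 1111 | 110000 | 100001.
Byte 1: 11101111 = 0xEF.
Byte 2: 10110000 = 0xB0.
Byte 3: 10100001 = 0xA1.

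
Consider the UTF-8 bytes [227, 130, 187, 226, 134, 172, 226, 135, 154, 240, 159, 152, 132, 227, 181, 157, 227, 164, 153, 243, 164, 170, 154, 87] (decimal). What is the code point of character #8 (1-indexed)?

Offset 0: leading byte 0xE3 = 11100011 → 3-byte char #1 = E3 82 BB.
Offset 3: leading byte 0xE2 = 11100010 → 3-byte char #2 = E2 86 AC.
Offset 6: leading byte 0xE2 = 11100010 → 3-byte char #3 = E2 87 9A.
Offset 9: leading byte 0xF0 = 11110000 → 4-byte char #4 = F0 9F 98 84.
Offset 13: leading byte 0xE3 = 11100011 → 3-byte char #5 = E3 B5 9D.
Offset 16: leading byte 0xE3 = 11100011 → 3-byte char #6 = E3 A4 99.
Offset 19: leading byte 0xF3 = 11110011 → 4-byte char #7 = F3 A4 AA 9A.
Offset 23: leading byte 0x57 = 01010111 → 1-byte char #8 = 57.
Leading byte 0x57 = 01010111 matches 0xxxxxxx → 1-byte sequence.
Byte 1: 0x57 = 01010111, payload 1010111 (7 bits).
Concatenate: 1010111 = 0x57 (7 bits → U+0057).

U+0057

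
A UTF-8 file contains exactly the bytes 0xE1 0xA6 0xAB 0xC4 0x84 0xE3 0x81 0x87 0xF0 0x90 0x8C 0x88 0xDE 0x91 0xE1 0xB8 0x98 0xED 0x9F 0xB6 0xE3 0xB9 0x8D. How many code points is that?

Byte at offset 0: 0xE1 = 11100001 → 3-byte char (#1). Advance 3.
Byte at offset 3: 0xC4 = 11000100 → 2-byte char (#2). Advance 2.
Byte at offset 5: 0xE3 = 11100011 → 3-byte char (#3). Advance 3.
Byte at offset 8: 0xF0 = 11110000 → 4-byte char (#4). Advance 4.
Byte at offset 12: 0xDE = 11011110 → 2-byte char (#5). Advance 2.
Byte at offset 14: 0xE1 = 11100001 → 3-byte char (#6). Advance 3.
Byte at offset 17: 0xED = 11101101 → 3-byte char (#7). Advance 3.
Byte at offset 20: 0xE3 = 11100011 → 3-byte char (#8). Advance 3.
Reached end at offset 23 after 8 code points.

8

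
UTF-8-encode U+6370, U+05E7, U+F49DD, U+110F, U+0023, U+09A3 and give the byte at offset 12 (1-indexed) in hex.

1-indexed offset 12 is 0-indexed offset 11.
U+6370 → 3-byte form E6 8D B0 at offsets 0–2.
U+05E7 → 2-byte form D7 A7 at offsets 3–4.
U+F49DD → 4-byte form F3 B4 A7 9D at offsets 5–8.
U+110F → 3-byte form E1 84 8F at offsets 9–11.
Offset 11 falls in char 4's range; it's byte 3 of E1 84 8F = 0x8F.

0x8F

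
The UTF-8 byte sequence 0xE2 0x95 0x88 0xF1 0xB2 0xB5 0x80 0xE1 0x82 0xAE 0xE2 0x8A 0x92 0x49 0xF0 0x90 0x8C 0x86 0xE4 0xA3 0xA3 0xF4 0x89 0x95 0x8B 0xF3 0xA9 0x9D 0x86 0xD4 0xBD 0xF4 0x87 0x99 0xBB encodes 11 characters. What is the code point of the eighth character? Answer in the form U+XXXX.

Offset 0: leading byte 0xE2 = 11100010 → 3-byte char #1 = E2 95 88.
Offset 3: leading byte 0xF1 = 11110001 → 4-byte char #2 = F1 B2 B5 80.
Offset 7: leading byte 0xE1 = 11100001 → 3-byte char #3 = E1 82 AE.
Offset 10: leading byte 0xE2 = 11100010 → 3-byte char #4 = E2 8A 92.
Offset 13: leading byte 0x49 = 01001001 → 1-byte char #5 = 49.
Offset 14: leading byte 0xF0 = 11110000 → 4-byte char #6 = F0 90 8C 86.
Offset 18: leading byte 0xE4 = 11100100 → 3-byte char #7 = E4 A3 A3.
Offset 21: leading byte 0xF4 = 11110100 → 4-byte char #8 = F4 89 95 8B.
Leading byte 0xF4 = 11110100 matches 11110xxx → 4-byte sequence.
Byte 1: 0xF4 = 11110100, payload 100 (3 bits).
Byte 2: 0x89 = 10001001 (10xxxxxx ✓), payload 001001.
Byte 3: 0x95 = 10010101 (10xxxxxx ✓), payload 010101.
Byte 4: 0x8B = 10001011 (10xxxxxx ✓), payload 001011.
Concatenate: 100001001010101001011 = 0x10954B (21 bits → U+10954B).

U+10954B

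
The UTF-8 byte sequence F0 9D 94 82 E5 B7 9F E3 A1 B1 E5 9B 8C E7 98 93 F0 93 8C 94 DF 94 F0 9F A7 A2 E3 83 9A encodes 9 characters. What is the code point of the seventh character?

Offset 0: leading byte 0xF0 = 11110000 → 4-byte char #1 = F0 9D 94 82.
Offset 4: leading byte 0xE5 = 11100101 → 3-byte char #2 = E5 B7 9F.
Offset 7: leading byte 0xE3 = 11100011 → 3-byte char #3 = E3 A1 B1.
Offset 10: leading byte 0xE5 = 11100101 → 3-byte char #4 = E5 9B 8C.
Offset 13: leading byte 0xE7 = 11100111 → 3-byte char #5 = E7 98 93.
Offset 16: leading byte 0xF0 = 11110000 → 4-byte char #6 = F0 93 8C 94.
Offset 20: leading byte 0xDF = 11011111 → 2-byte char #7 = DF 94.
Leading byte 0xDF = 11011111 matches 110xxxxx → 2-byte sequence.
Byte 1: 0xDF = 11011111, payload 11111 (5 bits).
Byte 2: 0x94 = 10010100 (10xxxxxx ✓), payload 010100.
Concatenate: 11111010100 = 0x7D4 (11 bits → U+07D4).

U+07D4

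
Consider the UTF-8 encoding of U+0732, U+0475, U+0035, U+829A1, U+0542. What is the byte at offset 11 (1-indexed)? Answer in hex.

0x82

1-indexed offset 11 is 0-indexed offset 10.
U+0732 → 2-byte form DC B2 at offsets 0–1.
U+0475 → 2-byte form D1 B5 at offsets 2–3.
U+0035 → 1-byte form 35 at offsets 4–4.
U+829A1 → 4-byte form F2 82 A6 A1 at offsets 5–8.
U+0542 → 2-byte form D5 82 at offsets 9–10.
Offset 10 falls in char 5's range; it's byte 2 of D5 82 = 0x82.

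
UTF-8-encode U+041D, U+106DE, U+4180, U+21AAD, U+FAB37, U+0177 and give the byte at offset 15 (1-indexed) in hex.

0xBA

1-indexed offset 15 is 0-indexed offset 14.
U+041D → 2-byte form D0 9D at offsets 0–1.
U+106DE → 4-byte form F0 90 9B 9E at offsets 2–5.
U+4180 → 3-byte form E4 86 80 at offsets 6–8.
U+21AAD → 4-byte form F0 A1 AA AD at offsets 9–12.
U+FAB37 → 4-byte form F3 BA AC B7 at offsets 13–16.
Offset 14 falls in char 5's range; it's byte 2 of F3 BA AC B7 = 0xBA.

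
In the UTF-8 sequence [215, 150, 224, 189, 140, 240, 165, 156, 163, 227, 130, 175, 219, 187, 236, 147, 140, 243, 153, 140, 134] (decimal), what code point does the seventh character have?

U+D9306

Offset 0: leading byte 0xD7 = 11010111 → 2-byte char #1 = D7 96.
Offset 2: leading byte 0xE0 = 11100000 → 3-byte char #2 = E0 BD 8C.
Offset 5: leading byte 0xF0 = 11110000 → 4-byte char #3 = F0 A5 9C A3.
Offset 9: leading byte 0xE3 = 11100011 → 3-byte char #4 = E3 82 AF.
Offset 12: leading byte 0xDB = 11011011 → 2-byte char #5 = DB BB.
Offset 14: leading byte 0xEC = 11101100 → 3-byte char #6 = EC 93 8C.
Offset 17: leading byte 0xF3 = 11110011 → 4-byte char #7 = F3 99 8C 86.
Leading byte 0xF3 = 11110011 matches 11110xxx → 4-byte sequence.
Byte 1: 0xF3 = 11110011, payload 011 (3 bits).
Byte 2: 0x99 = 10011001 (10xxxxxx ✓), payload 011001.
Byte 3: 0x8C = 10001100 (10xxxxxx ✓), payload 001100.
Byte 4: 0x86 = 10000110 (10xxxxxx ✓), payload 000110.
Concatenate: 011011001001100000110 = 0xD9306 (21 bits → U+D9306).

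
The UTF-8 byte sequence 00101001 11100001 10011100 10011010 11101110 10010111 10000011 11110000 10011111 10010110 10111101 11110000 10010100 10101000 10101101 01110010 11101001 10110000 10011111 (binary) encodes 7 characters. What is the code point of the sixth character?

Offset 0: leading byte 0x29 = 00101001 → 1-byte char #1 = 29.
Offset 1: leading byte 0xE1 = 11100001 → 3-byte char #2 = E1 9C 9A.
Offset 4: leading byte 0xEE = 11101110 → 3-byte char #3 = EE 97 83.
Offset 7: leading byte 0xF0 = 11110000 → 4-byte char #4 = F0 9F 96 BD.
Offset 11: leading byte 0xF0 = 11110000 → 4-byte char #5 = F0 94 A8 AD.
Offset 15: leading byte 0x72 = 01110010 → 1-byte char #6 = 72.
Leading byte 0x72 = 01110010 matches 0xxxxxxx → 1-byte sequence.
Byte 1: 0x72 = 01110010, payload 1110010 (7 bits).
Concatenate: 1110010 = 0x72 (7 bits → U+0072).

U+0072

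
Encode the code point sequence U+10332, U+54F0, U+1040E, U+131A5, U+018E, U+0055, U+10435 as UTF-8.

F0 90 8C B2 E5 93 B0 F0 90 90 8E F0 93 86 A5 C6 8E 55 F0 90 90 B5

U+10332: 4-byte form → F0 90 8C B2.
U+54F0: 3-byte form → E5 93 B0.
U+1040E: 4-byte form → F0 90 90 8E.
U+131A5: 4-byte form → F0 93 86 A5.
U+018E: 2-byte form → C6 8E.
U+0055: 1-byte form → 55.
U+10435: 4-byte form → F0 90 90 B5.
Concatenated (22 bytes): F0 90 8C B2 E5 93 B0 F0 90 90 8E F0 93 86 A5 C6 8E 55 F0 90 90 B5.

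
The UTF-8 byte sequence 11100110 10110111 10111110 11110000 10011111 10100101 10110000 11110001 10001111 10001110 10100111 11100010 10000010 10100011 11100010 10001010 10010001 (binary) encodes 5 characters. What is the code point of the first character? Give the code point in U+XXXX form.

Offset 0: leading byte 0xE6 = 11100110 → 3-byte char #1 = E6 B7 BE.
Leading byte 0xE6 = 11100110 matches 1110xxxx → 3-byte sequence.
Byte 1: 0xE6 = 11100110, payload 0110 (4 bits).
Byte 2: 0xB7 = 10110111 (10xxxxxx ✓), payload 110111.
Byte 3: 0xBE = 10111110 (10xxxxxx ✓), payload 111110.
Concatenate: 0110110111111110 = 0x6DFE (16 bits → U+6DFE).

U+6DFE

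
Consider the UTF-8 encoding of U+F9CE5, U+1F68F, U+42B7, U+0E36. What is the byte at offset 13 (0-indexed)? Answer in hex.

U+F9CE5 → 4-byte form F3 B9 B3 A5 at offsets 0–3.
U+1F68F → 4-byte form F0 9F 9A 8F at offsets 4–7.
U+42B7 → 3-byte form E4 8A B7 at offsets 8–10.
U+0E36 → 3-byte form E0 B8 B6 at offsets 11–13.
Offset 13 falls in char 4's range; it's byte 3 of E0 B8 B6 = 0xB6.

0xB6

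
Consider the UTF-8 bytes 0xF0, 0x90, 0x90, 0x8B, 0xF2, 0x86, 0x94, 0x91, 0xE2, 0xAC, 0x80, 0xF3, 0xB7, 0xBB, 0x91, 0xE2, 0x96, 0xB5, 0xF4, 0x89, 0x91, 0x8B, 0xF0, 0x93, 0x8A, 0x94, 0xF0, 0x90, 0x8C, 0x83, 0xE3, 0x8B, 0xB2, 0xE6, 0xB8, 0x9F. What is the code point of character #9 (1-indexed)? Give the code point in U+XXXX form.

U+32F2

Offset 0: leading byte 0xF0 = 11110000 → 4-byte char #1 = F0 90 90 8B.
Offset 4: leading byte 0xF2 = 11110010 → 4-byte char #2 = F2 86 94 91.
Offset 8: leading byte 0xE2 = 11100010 → 3-byte char #3 = E2 AC 80.
Offset 11: leading byte 0xF3 = 11110011 → 4-byte char #4 = F3 B7 BB 91.
Offset 15: leading byte 0xE2 = 11100010 → 3-byte char #5 = E2 96 B5.
Offset 18: leading byte 0xF4 = 11110100 → 4-byte char #6 = F4 89 91 8B.
Offset 22: leading byte 0xF0 = 11110000 → 4-byte char #7 = F0 93 8A 94.
Offset 26: leading byte 0xF0 = 11110000 → 4-byte char #8 = F0 90 8C 83.
Offset 30: leading byte 0xE3 = 11100011 → 3-byte char #9 = E3 8B B2.
Leading byte 0xE3 = 11100011 matches 1110xxxx → 3-byte sequence.
Byte 1: 0xE3 = 11100011, payload 0011 (4 bits).
Byte 2: 0x8B = 10001011 (10xxxxxx ✓), payload 001011.
Byte 3: 0xB2 = 10110010 (10xxxxxx ✓), payload 110010.
Concatenate: 0011001011110010 = 0x32F2 (16 bits → U+32F2).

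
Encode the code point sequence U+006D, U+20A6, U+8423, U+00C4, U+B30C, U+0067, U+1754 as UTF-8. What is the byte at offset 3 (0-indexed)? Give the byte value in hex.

U+006D → 1-byte form 6D at offsets 0–0.
U+20A6 → 3-byte form E2 82 A6 at offsets 1–3.
Offset 3 falls in char 2's range; it's byte 3 of E2 82 A6 = 0xA6.

0xA6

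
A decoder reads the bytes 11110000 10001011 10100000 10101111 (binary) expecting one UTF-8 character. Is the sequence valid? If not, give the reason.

invalid (overlong encoding)

Leading byte 0xF0 = 11110000 → 4-byte form.
Continuation bytes all match 10xxxxxx. Payload decodes to 0xB82F.
But 0xB82F < 0x10000, the minimum for a 4-byte sequence — this is an overlong encoding.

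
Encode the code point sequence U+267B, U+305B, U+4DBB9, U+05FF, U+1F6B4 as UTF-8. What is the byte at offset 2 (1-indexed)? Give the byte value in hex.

0x99

1-indexed offset 2 is 0-indexed offset 1.
U+267B → 3-byte form E2 99 BB at offsets 0–2.
Offset 1 falls in char 1's range; it's byte 2 of E2 99 BB = 0x99.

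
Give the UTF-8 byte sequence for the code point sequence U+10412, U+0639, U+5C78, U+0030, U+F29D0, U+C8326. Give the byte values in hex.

U+10412: 4-byte form → F0 90 90 92.
U+0639: 2-byte form → D8 B9.
U+5C78: 3-byte form → E5 B1 B8.
U+0030: 1-byte form → 30.
U+F29D0: 4-byte form → F3 B2 A7 90.
U+C8326: 4-byte form → F3 88 8C A6.
Concatenated (18 bytes): F0 90 90 92 D8 B9 E5 B1 B8 30 F3 B2 A7 90 F3 88 8C A6.

F0 90 90 92 D8 B9 E5 B1 B8 30 F3 B2 A7 90 F3 88 8C A6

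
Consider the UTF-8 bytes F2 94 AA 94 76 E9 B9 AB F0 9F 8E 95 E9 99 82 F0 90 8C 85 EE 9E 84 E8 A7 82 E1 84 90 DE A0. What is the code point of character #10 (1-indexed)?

Offset 0: leading byte 0xF2 = 11110010 → 4-byte char #1 = F2 94 AA 94.
Offset 4: leading byte 0x76 = 01110110 → 1-byte char #2 = 76.
Offset 5: leading byte 0xE9 = 11101001 → 3-byte char #3 = E9 B9 AB.
Offset 8: leading byte 0xF0 = 11110000 → 4-byte char #4 = F0 9F 8E 95.
Offset 12: leading byte 0xE9 = 11101001 → 3-byte char #5 = E9 99 82.
Offset 15: leading byte 0xF0 = 11110000 → 4-byte char #6 = F0 90 8C 85.
Offset 19: leading byte 0xEE = 11101110 → 3-byte char #7 = EE 9E 84.
Offset 22: leading byte 0xE8 = 11101000 → 3-byte char #8 = E8 A7 82.
Offset 25: leading byte 0xE1 = 11100001 → 3-byte char #9 = E1 84 90.
Offset 28: leading byte 0xDE = 11011110 → 2-byte char #10 = DE A0.
Leading byte 0xDE = 11011110 matches 110xxxxx → 2-byte sequence.
Byte 1: 0xDE = 11011110, payload 11110 (5 bits).
Byte 2: 0xA0 = 10100000 (10xxxxxx ✓), payload 100000.
Concatenate: 11110100000 = 0x7A0 (11 bits → U+07A0).

U+07A0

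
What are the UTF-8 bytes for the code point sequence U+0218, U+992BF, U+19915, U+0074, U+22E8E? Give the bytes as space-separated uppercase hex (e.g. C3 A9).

C8 98 F2 99 8A BF F0 99 A4 95 74 F0 A2 BA 8E

U+0218: 2-byte form → C8 98.
U+992BF: 4-byte form → F2 99 8A BF.
U+19915: 4-byte form → F0 99 A4 95.
U+0074: 1-byte form → 74.
U+22E8E: 4-byte form → F0 A2 BA 8E.
Concatenated (15 bytes): C8 98 F2 99 8A BF F0 99 A4 95 74 F0 A2 BA 8E.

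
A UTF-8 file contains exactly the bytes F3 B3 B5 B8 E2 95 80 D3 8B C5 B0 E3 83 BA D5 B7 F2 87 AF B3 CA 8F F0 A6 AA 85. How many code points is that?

Byte at offset 0: 0xF3 = 11110011 → 4-byte char (#1). Advance 4.
Byte at offset 4: 0xE2 = 11100010 → 3-byte char (#2). Advance 3.
Byte at offset 7: 0xD3 = 11010011 → 2-byte char (#3). Advance 2.
Byte at offset 9: 0xC5 = 11000101 → 2-byte char (#4). Advance 2.
Byte at offset 11: 0xE3 = 11100011 → 3-byte char (#5). Advance 3.
Byte at offset 14: 0xD5 = 11010101 → 2-byte char (#6). Advance 2.
Byte at offset 16: 0xF2 = 11110010 → 4-byte char (#7). Advance 4.
Byte at offset 20: 0xCA = 11001010 → 2-byte char (#8). Advance 2.
Byte at offset 22: 0xF0 = 11110000 → 4-byte char (#9). Advance 4.
Reached end at offset 26 after 9 code points.

9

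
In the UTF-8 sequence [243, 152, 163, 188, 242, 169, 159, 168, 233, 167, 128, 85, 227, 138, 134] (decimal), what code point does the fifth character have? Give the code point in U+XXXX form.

Offset 0: leading byte 0xF3 = 11110011 → 4-byte char #1 = F3 98 A3 BC.
Offset 4: leading byte 0xF2 = 11110010 → 4-byte char #2 = F2 A9 9F A8.
Offset 8: leading byte 0xE9 = 11101001 → 3-byte char #3 = E9 A7 80.
Offset 11: leading byte 0x55 = 01010101 → 1-byte char #4 = 55.
Offset 12: leading byte 0xE3 = 11100011 → 3-byte char #5 = E3 8A 86.
Leading byte 0xE3 = 11100011 matches 1110xxxx → 3-byte sequence.
Byte 1: 0xE3 = 11100011, payload 0011 (4 bits).
Byte 2: 0x8A = 10001010 (10xxxxxx ✓), payload 001010.
Byte 3: 0x86 = 10000110 (10xxxxxx ✓), payload 000110.
Concatenate: 0011001010000110 = 0x3286 (16 bits → U+3286).

U+3286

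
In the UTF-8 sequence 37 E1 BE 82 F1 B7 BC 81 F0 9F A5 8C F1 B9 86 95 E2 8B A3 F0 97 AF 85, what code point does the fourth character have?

Offset 0: leading byte 0x37 = 00110111 → 1-byte char #1 = 37.
Offset 1: leading byte 0xE1 = 11100001 → 3-byte char #2 = E1 BE 82.
Offset 4: leading byte 0xF1 = 11110001 → 4-byte char #3 = F1 B7 BC 81.
Offset 8: leading byte 0xF0 = 11110000 → 4-byte char #4 = F0 9F A5 8C.
Leading byte 0xF0 = 11110000 matches 11110xxx → 4-byte sequence.
Byte 1: 0xF0 = 11110000, payload 000 (3 bits).
Byte 2: 0x9F = 10011111 (10xxxxxx ✓), payload 011111.
Byte 3: 0xA5 = 10100101 (10xxxxxx ✓), payload 100101.
Byte 4: 0x8C = 10001100 (10xxxxxx ✓), payload 001100.
Concatenate: 000011111100101001100 = 0x1F94C (21 bits → U+1F94C).

U+1F94C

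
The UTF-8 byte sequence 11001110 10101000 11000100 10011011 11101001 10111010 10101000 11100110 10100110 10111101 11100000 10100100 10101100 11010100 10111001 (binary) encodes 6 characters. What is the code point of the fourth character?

Offset 0: leading byte 0xCE = 11001110 → 2-byte char #1 = CE A8.
Offset 2: leading byte 0xC4 = 11000100 → 2-byte char #2 = C4 9B.
Offset 4: leading byte 0xE9 = 11101001 → 3-byte char #3 = E9 BA A8.
Offset 7: leading byte 0xE6 = 11100110 → 3-byte char #4 = E6 A6 BD.
Leading byte 0xE6 = 11100110 matches 1110xxxx → 3-byte sequence.
Byte 1: 0xE6 = 11100110, payload 0110 (4 bits).
Byte 2: 0xA6 = 10100110 (10xxxxxx ✓), payload 100110.
Byte 3: 0xBD = 10111101 (10xxxxxx ✓), payload 111101.
Concatenate: 0110100110111101 = 0x69BD (16 bits → U+69BD).

U+69BD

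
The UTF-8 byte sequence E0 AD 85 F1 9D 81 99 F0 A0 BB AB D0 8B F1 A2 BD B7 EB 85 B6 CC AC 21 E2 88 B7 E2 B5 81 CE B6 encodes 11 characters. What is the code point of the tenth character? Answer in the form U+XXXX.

U+2D41

Offset 0: leading byte 0xE0 = 11100000 → 3-byte char #1 = E0 AD 85.
Offset 3: leading byte 0xF1 = 11110001 → 4-byte char #2 = F1 9D 81 99.
Offset 7: leading byte 0xF0 = 11110000 → 4-byte char #3 = F0 A0 BB AB.
Offset 11: leading byte 0xD0 = 11010000 → 2-byte char #4 = D0 8B.
Offset 13: leading byte 0xF1 = 11110001 → 4-byte char #5 = F1 A2 BD B7.
Offset 17: leading byte 0xEB = 11101011 → 3-byte char #6 = EB 85 B6.
Offset 20: leading byte 0xCC = 11001100 → 2-byte char #7 = CC AC.
Offset 22: leading byte 0x21 = 00100001 → 1-byte char #8 = 21.
Offset 23: leading byte 0xE2 = 11100010 → 3-byte char #9 = E2 88 B7.
Offset 26: leading byte 0xE2 = 11100010 → 3-byte char #10 = E2 B5 81.
Leading byte 0xE2 = 11100010 matches 1110xxxx → 3-byte sequence.
Byte 1: 0xE2 = 11100010, payload 0010 (4 bits).
Byte 2: 0xB5 = 10110101 (10xxxxxx ✓), payload 110101.
Byte 3: 0x81 = 10000001 (10xxxxxx ✓), payload 000001.
Concatenate: 0010110101000001 = 0x2D41 (16 bits → U+2D41).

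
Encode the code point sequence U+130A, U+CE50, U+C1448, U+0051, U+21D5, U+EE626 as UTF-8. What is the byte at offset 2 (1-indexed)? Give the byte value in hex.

1-indexed offset 2 is 0-indexed offset 1.
U+130A → 3-byte form E1 8C 8A at offsets 0–2.
Offset 1 falls in char 1's range; it's byte 2 of E1 8C 8A = 0x8C.

0x8C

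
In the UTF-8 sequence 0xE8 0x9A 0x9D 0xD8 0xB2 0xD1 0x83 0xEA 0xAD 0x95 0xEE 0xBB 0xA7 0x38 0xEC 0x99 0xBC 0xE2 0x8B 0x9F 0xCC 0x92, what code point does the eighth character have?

Offset 0: leading byte 0xE8 = 11101000 → 3-byte char #1 = E8 9A 9D.
Offset 3: leading byte 0xD8 = 11011000 → 2-byte char #2 = D8 B2.
Offset 5: leading byte 0xD1 = 11010001 → 2-byte char #3 = D1 83.
Offset 7: leading byte 0xEA = 11101010 → 3-byte char #4 = EA AD 95.
Offset 10: leading byte 0xEE = 11101110 → 3-byte char #5 = EE BB A7.
Offset 13: leading byte 0x38 = 00111000 → 1-byte char #6 = 38.
Offset 14: leading byte 0xEC = 11101100 → 3-byte char #7 = EC 99 BC.
Offset 17: leading byte 0xE2 = 11100010 → 3-byte char #8 = E2 8B 9F.
Leading byte 0xE2 = 11100010 matches 1110xxxx → 3-byte sequence.
Byte 1: 0xE2 = 11100010, payload 0010 (4 bits).
Byte 2: 0x8B = 10001011 (10xxxxxx ✓), payload 001011.
Byte 3: 0x9F = 10011111 (10xxxxxx ✓), payload 011111.
Concatenate: 0010001011011111 = 0x22DF (16 bits → U+22DF).

U+22DF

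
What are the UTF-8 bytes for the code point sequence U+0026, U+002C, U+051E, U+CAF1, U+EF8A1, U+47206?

U+0026: 1-byte form → 26.
U+002C: 1-byte form → 2C.
U+051E: 2-byte form → D4 9E.
U+CAF1: 3-byte form → EC AB B1.
U+EF8A1: 4-byte form → F3 AF A2 A1.
U+47206: 4-byte form → F1 87 88 86.
Concatenated (15 bytes): 26 2C D4 9E EC AB B1 F3 AF A2 A1 F1 87 88 86.

26 2C D4 9E EC AB B1 F3 AF A2 A1 F1 87 88 86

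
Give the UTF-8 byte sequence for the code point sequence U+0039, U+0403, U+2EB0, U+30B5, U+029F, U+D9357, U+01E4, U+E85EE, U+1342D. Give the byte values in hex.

39 D0 83 E2 BA B0 E3 82 B5 CA 9F F3 99 8D 97 C7 A4 F3 A8 97 AE F0 93 90 AD

U+0039: 1-byte form → 39.
U+0403: 2-byte form → D0 83.
U+2EB0: 3-byte form → E2 BA B0.
U+30B5: 3-byte form → E3 82 B5.
U+029F: 2-byte form → CA 9F.
U+D9357: 4-byte form → F3 99 8D 97.
U+01E4: 2-byte form → C7 A4.
U+E85EE: 4-byte form → F3 A8 97 AE.
U+1342D: 4-byte form → F0 93 90 AD.
Concatenated (25 bytes): 39 D0 83 E2 BA B0 E3 82 B5 CA 9F F3 99 8D 97 C7 A4 F3 A8 97 AE F0 93 90 AD.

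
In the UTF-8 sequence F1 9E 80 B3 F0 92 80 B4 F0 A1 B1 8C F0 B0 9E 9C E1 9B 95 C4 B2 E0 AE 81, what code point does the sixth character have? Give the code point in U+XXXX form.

U+0132

Offset 0: leading byte 0xF1 = 11110001 → 4-byte char #1 = F1 9E 80 B3.
Offset 4: leading byte 0xF0 = 11110000 → 4-byte char #2 = F0 92 80 B4.
Offset 8: leading byte 0xF0 = 11110000 → 4-byte char #3 = F0 A1 B1 8C.
Offset 12: leading byte 0xF0 = 11110000 → 4-byte char #4 = F0 B0 9E 9C.
Offset 16: leading byte 0xE1 = 11100001 → 3-byte char #5 = E1 9B 95.
Offset 19: leading byte 0xC4 = 11000100 → 2-byte char #6 = C4 B2.
Leading byte 0xC4 = 11000100 matches 110xxxxx → 2-byte sequence.
Byte 1: 0xC4 = 11000100, payload 00100 (5 bits).
Byte 2: 0xB2 = 10110010 (10xxxxxx ✓), payload 110010.
Concatenate: 00100110010 = 0x132 (11 bits → U+0132).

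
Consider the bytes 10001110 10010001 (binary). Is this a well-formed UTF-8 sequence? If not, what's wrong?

Byte 0x8E = 10001110 has the form 10xxxxxx — a continuation byte — but there is no preceding leading byte.

invalid (continuation byte with no leading byte)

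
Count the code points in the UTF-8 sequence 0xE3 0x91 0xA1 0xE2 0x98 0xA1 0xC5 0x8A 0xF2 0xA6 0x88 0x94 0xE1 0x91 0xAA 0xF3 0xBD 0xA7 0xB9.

Byte at offset 0: 0xE3 = 11100011 → 3-byte char (#1). Advance 3.
Byte at offset 3: 0xE2 = 11100010 → 3-byte char (#2). Advance 3.
Byte at offset 6: 0xC5 = 11000101 → 2-byte char (#3). Advance 2.
Byte at offset 8: 0xF2 = 11110010 → 4-byte char (#4). Advance 4.
Byte at offset 12: 0xE1 = 11100001 → 3-byte char (#5). Advance 3.
Byte at offset 15: 0xF3 = 11110011 → 4-byte char (#6). Advance 4.
Reached end at offset 19 after 6 code points.

6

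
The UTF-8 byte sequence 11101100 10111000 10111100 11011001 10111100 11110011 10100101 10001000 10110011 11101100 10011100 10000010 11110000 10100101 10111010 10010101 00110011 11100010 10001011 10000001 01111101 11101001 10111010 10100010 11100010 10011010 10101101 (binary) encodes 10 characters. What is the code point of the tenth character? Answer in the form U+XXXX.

Offset 0: leading byte 0xEC = 11101100 → 3-byte char #1 = EC B8 BC.
Offset 3: leading byte 0xD9 = 11011001 → 2-byte char #2 = D9 BC.
Offset 5: leading byte 0xF3 = 11110011 → 4-byte char #3 = F3 A5 88 B3.
Offset 9: leading byte 0xEC = 11101100 → 3-byte char #4 = EC 9C 82.
Offset 12: leading byte 0xF0 = 11110000 → 4-byte char #5 = F0 A5 BA 95.
Offset 16: leading byte 0x33 = 00110011 → 1-byte char #6 = 33.
Offset 17: leading byte 0xE2 = 11100010 → 3-byte char #7 = E2 8B 81.
Offset 20: leading byte 0x7D = 01111101 → 1-byte char #8 = 7D.
Offset 21: leading byte 0xE9 = 11101001 → 3-byte char #9 = E9 BA A2.
Offset 24: leading byte 0xE2 = 11100010 → 3-byte char #10 = E2 9A AD.
Leading byte 0xE2 = 11100010 matches 1110xxxx → 3-byte sequence.
Byte 1: 0xE2 = 11100010, payload 0010 (4 bits).
Byte 2: 0x9A = 10011010 (10xxxxxx ✓), payload 011010.
Byte 3: 0xAD = 10101101 (10xxxxxx ✓), payload 101101.
Concatenate: 0010011010101101 = 0x26AD (16 bits → U+26AD).

U+26AD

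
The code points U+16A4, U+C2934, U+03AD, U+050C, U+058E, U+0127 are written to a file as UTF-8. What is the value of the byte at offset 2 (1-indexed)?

1-indexed offset 2 is 0-indexed offset 1.
U+16A4 → 3-byte form E1 9A A4 at offsets 0–2.
Offset 1 falls in char 1's range; it's byte 2 of E1 9A A4 = 0x9A.

0x9A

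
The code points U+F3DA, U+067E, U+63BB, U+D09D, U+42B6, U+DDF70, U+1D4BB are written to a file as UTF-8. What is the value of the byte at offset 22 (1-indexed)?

1-indexed offset 22 is 0-indexed offset 21.
U+F3DA → 3-byte form EF 8F 9A at offsets 0–2.
U+067E → 2-byte form D9 BE at offsets 3–4.
U+63BB → 3-byte form E6 8E BB at offsets 5–7.
U+D09D → 3-byte form ED 82 9D at offsets 8–10.
U+42B6 → 3-byte form E4 8A B6 at offsets 11–13.
U+DDF70 → 4-byte form F3 9D BD B0 at offsets 14–17.
U+1D4BB → 4-byte form F0 9D 92 BB at offsets 18–21.
Offset 21 falls in char 7's range; it's byte 4 of F0 9D 92 BB = 0xBB.

0xBB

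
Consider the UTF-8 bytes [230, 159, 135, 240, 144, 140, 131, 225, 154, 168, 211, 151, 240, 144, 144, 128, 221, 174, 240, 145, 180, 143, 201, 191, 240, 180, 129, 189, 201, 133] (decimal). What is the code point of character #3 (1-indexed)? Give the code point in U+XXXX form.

Offset 0: leading byte 0xE6 = 11100110 → 3-byte char #1 = E6 9F 87.
Offset 3: leading byte 0xF0 = 11110000 → 4-byte char #2 = F0 90 8C 83.
Offset 7: leading byte 0xE1 = 11100001 → 3-byte char #3 = E1 9A A8.
Leading byte 0xE1 = 11100001 matches 1110xxxx → 3-byte sequence.
Byte 1: 0xE1 = 11100001, payload 0001 (4 bits).
Byte 2: 0x9A = 10011010 (10xxxxxx ✓), payload 011010.
Byte 3: 0xA8 = 10101000 (10xxxxxx ✓), payload 101000.
Concatenate: 0001011010101000 = 0x16A8 (16 bits → U+16A8).

U+16A8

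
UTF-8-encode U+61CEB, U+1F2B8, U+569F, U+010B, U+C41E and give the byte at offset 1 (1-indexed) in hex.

1-indexed offset 1 is 0-indexed offset 0.
U+61CEB → 4-byte form F1 A1 B3 AB at offsets 0–3.
Offset 0 falls in char 1's range; it's byte 1 of F1 A1 B3 AB = 0xF1.

0xF1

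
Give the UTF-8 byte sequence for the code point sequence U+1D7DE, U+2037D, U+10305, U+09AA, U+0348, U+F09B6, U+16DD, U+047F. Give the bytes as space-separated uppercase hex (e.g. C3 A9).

F0 9D 9F 9E F0 A0 8D BD F0 90 8C 85 E0 A6 AA CD 88 F3 B0 A6 B6 E1 9B 9D D1 BF

U+1D7DE: 4-byte form → F0 9D 9F 9E.
U+2037D: 4-byte form → F0 A0 8D BD.
U+10305: 4-byte form → F0 90 8C 85.
U+09AA: 3-byte form → E0 A6 AA.
U+0348: 2-byte form → CD 88.
U+F09B6: 4-byte form → F3 B0 A6 B6.
U+16DD: 3-byte form → E1 9B 9D.
U+047F: 2-byte form → D1 BF.
Concatenated (26 bytes): F0 9D 9F 9E F0 A0 8D BD F0 90 8C 85 E0 A6 AA CD 88 F3 B0 A6 B6 E1 9B 9D D1 BF.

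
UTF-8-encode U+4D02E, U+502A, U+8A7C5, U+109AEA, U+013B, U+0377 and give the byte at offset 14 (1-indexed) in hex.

1-indexed offset 14 is 0-indexed offset 13.
U+4D02E → 4-byte form F1 8D 80 AE at offsets 0–3.
U+502A → 3-byte form E5 80 AA at offsets 4–6.
U+8A7C5 → 4-byte form F2 8A 9F 85 at offsets 7–10.
U+109AEA → 4-byte form F4 89 AB AA at offsets 11–14.
Offset 13 falls in char 4's range; it's byte 3 of F4 89 AB AA = 0xAB.

0xAB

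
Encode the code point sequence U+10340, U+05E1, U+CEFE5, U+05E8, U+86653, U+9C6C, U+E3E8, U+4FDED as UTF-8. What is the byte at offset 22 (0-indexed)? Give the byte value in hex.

0xF1

U+10340 → 4-byte form F0 90 8D 80 at offsets 0–3.
U+05E1 → 2-byte form D7 A1 at offsets 4–5.
U+CEFE5 → 4-byte form F3 8E BF A5 at offsets 6–9.
U+05E8 → 2-byte form D7 A8 at offsets 10–11.
U+86653 → 4-byte form F2 86 99 93 at offsets 12–15.
U+9C6C → 3-byte form E9 B1 AC at offsets 16–18.
U+E3E8 → 3-byte form EE 8F A8 at offsets 19–21.
U+4FDED → 4-byte form F1 8F B7 AD at offsets 22–25.
Offset 22 falls in char 8's range; it's byte 1 of F1 8F B7 AD = 0xF1.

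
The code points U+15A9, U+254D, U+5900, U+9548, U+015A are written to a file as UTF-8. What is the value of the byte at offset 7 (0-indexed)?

0xA4

U+15A9 → 3-byte form E1 96 A9 at offsets 0–2.
U+254D → 3-byte form E2 95 8D at offsets 3–5.
U+5900 → 3-byte form E5 A4 80 at offsets 6–8.
Offset 7 falls in char 3's range; it's byte 2 of E5 A4 80 = 0xA4.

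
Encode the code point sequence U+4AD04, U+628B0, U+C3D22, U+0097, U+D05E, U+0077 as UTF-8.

U+4AD04: 4-byte form → F1 8A B4 84.
U+628B0: 4-byte form → F1 A2 A2 B0.
U+C3D22: 4-byte form → F3 83 B4 A2.
U+0097: 2-byte form → C2 97.
U+D05E: 3-byte form → ED 81 9E.
U+0077: 1-byte form → 77.
Concatenated (18 bytes): F1 8A B4 84 F1 A2 A2 B0 F3 83 B4 A2 C2 97 ED 81 9E 77.

F1 8A B4 84 F1 A2 A2 B0 F3 83 B4 A2 C2 97 ED 81 9E 77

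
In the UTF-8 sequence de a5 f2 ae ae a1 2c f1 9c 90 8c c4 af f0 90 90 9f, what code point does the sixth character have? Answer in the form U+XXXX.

Offset 0: leading byte 0xDE = 11011110 → 2-byte char #1 = DE A5.
Offset 2: leading byte 0xF2 = 11110010 → 4-byte char #2 = F2 AE AE A1.
Offset 6: leading byte 0x2C = 00101100 → 1-byte char #3 = 2C.
Offset 7: leading byte 0xF1 = 11110001 → 4-byte char #4 = F1 9C 90 8C.
Offset 11: leading byte 0xC4 = 11000100 → 2-byte char #5 = C4 AF.
Offset 13: leading byte 0xF0 = 11110000 → 4-byte char #6 = F0 90 90 9F.
Leading byte 0xF0 = 11110000 matches 11110xxx → 4-byte sequence.
Byte 1: 0xF0 = 11110000, payload 000 (3 bits).
Byte 2: 0x90 = 10010000 (10xxxxxx ✓), payload 010000.
Byte 3: 0x90 = 10010000 (10xxxxxx ✓), payload 010000.
Byte 4: 0x9F = 10011111 (10xxxxxx ✓), payload 011111.
Concatenate: 000010000010000011111 = 0x1041F (21 bits → U+1041F).

U+1041F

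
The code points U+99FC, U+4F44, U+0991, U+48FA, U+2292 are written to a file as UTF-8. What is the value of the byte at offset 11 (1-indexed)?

1-indexed offset 11 is 0-indexed offset 10.
U+99FC → 3-byte form E9 A7 BC at offsets 0–2.
U+4F44 → 3-byte form E4 BD 84 at offsets 3–5.
U+0991 → 3-byte form E0 A6 91 at offsets 6–8.
U+48FA → 3-byte form E4 A3 BA at offsets 9–11.
Offset 10 falls in char 4's range; it's byte 2 of E4 A3 BA = 0xA3.

0xA3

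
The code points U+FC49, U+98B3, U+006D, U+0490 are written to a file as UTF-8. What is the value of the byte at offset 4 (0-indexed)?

U+FC49 → 3-byte form EF B1 89 at offsets 0–2.
U+98B3 → 3-byte form E9 A2 B3 at offsets 3–5.
Offset 4 falls in char 2's range; it's byte 2 of E9 A2 B3 = 0xA2.

0xA2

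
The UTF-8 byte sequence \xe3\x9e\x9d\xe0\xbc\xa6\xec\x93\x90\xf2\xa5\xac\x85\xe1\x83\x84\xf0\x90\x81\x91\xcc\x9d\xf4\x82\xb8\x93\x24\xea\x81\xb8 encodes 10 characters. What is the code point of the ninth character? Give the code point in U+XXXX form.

U+0024

Offset 0: leading byte 0xE3 = 11100011 → 3-byte char #1 = E3 9E 9D.
Offset 3: leading byte 0xE0 = 11100000 → 3-byte char #2 = E0 BC A6.
Offset 6: leading byte 0xEC = 11101100 → 3-byte char #3 = EC 93 90.
Offset 9: leading byte 0xF2 = 11110010 → 4-byte char #4 = F2 A5 AC 85.
Offset 13: leading byte 0xE1 = 11100001 → 3-byte char #5 = E1 83 84.
Offset 16: leading byte 0xF0 = 11110000 → 4-byte char #6 = F0 90 81 91.
Offset 20: leading byte 0xCC = 11001100 → 2-byte char #7 = CC 9D.
Offset 22: leading byte 0xF4 = 11110100 → 4-byte char #8 = F4 82 B8 93.
Offset 26: leading byte 0x24 = 00100100 → 1-byte char #9 = 24.
Leading byte 0x24 = 00100100 matches 0xxxxxxx → 1-byte sequence.
Byte 1: 0x24 = 00100100, payload 0100100 (7 bits).
Concatenate: 0100100 = 0x24 (7 bits → U+0024).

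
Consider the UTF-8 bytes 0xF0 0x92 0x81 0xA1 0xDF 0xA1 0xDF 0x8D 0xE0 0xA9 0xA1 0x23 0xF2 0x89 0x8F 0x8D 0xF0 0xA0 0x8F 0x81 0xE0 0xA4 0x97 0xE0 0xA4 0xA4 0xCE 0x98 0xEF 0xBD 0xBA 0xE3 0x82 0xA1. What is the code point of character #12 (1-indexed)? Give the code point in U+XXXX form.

U+30A1

Offset 0: leading byte 0xF0 = 11110000 → 4-byte char #1 = F0 92 81 A1.
Offset 4: leading byte 0xDF = 11011111 → 2-byte char #2 = DF A1.
Offset 6: leading byte 0xDF = 11011111 → 2-byte char #3 = DF 8D.
Offset 8: leading byte 0xE0 = 11100000 → 3-byte char #4 = E0 A9 A1.
Offset 11: leading byte 0x23 = 00100011 → 1-byte char #5 = 23.
Offset 12: leading byte 0xF2 = 11110010 → 4-byte char #6 = F2 89 8F 8D.
Offset 16: leading byte 0xF0 = 11110000 → 4-byte char #7 = F0 A0 8F 81.
Offset 20: leading byte 0xE0 = 11100000 → 3-byte char #8 = E0 A4 97.
Offset 23: leading byte 0xE0 = 11100000 → 3-byte char #9 = E0 A4 A4.
Offset 26: leading byte 0xCE = 11001110 → 2-byte char #10 = CE 98.
Offset 28: leading byte 0xEF = 11101111 → 3-byte char #11 = EF BD BA.
Offset 31: leading byte 0xE3 = 11100011 → 3-byte char #12 = E3 82 A1.
Leading byte 0xE3 = 11100011 matches 1110xxxx → 3-byte sequence.
Byte 1: 0xE3 = 11100011, payload 0011 (4 bits).
Byte 2: 0x82 = 10000010 (10xxxxxx ✓), payload 000010.
Byte 3: 0xA1 = 10100001 (10xxxxxx ✓), payload 100001.
Concatenate: 0011000010100001 = 0x30A1 (16 bits → U+30A1).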